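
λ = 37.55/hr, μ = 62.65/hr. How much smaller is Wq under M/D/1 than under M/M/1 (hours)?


ρ = 37.55/62.65 = 0.5994
Wq(M/M/1) = ρ/(μ−λ) = 0.5994/25.10 = 0.02388 hr
Wq(M/D/1) = ρ/(2(μ−λ)) = 0.01194 hr
Savings = 0.02388 − 0.01194 = 0.01194 hr

Final: 0.01194 hr


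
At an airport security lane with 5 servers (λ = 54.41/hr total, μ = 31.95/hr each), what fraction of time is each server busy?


ρ = λ/(cμ) = 54.41/(5·31.95) = 54.41/159.75 = 0.3406

Final: 0.3406


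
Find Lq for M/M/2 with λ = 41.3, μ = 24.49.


a = λ/μ = 1.6864; ρ = a/2 = 0.8432
P₀ = 0.085069
Lq = P₀·a^c·ρ / (c!·(1−ρ)²) = 0.085069·2.84395·0.8432/(2·0.02459)
= 4.14867

Final: 4.14867


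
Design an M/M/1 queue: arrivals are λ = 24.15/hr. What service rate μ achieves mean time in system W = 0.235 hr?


W = 1/(μ−λ) ⇒ μ − λ = 1/W = 1/0.235 = 4.2553
μ = λ + 1/W = 24.15 + 4.2553 = 28.4053 per hr

Final: 28.4053 /hr


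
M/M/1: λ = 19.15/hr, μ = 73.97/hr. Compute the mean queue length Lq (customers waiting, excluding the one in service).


ρ = 19.15/73.97 = 0.2589
Lq = ρ²/(1−ρ) = 0.06702/0.7411 = 0.09044

Final: 0.09044


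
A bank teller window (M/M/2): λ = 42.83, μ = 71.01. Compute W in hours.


a = 0.6032; ρ = 0.3016; P₀ = 0.536597
Lq = P₀·a^c·ρ/(c!(1−ρ)²) = 0.06034
Wq = Lq/λ = 0.06034/42.83 = 0.001409 hr
W = Wq + 1/μ = 0.001409 + 0.01408 = 0.01549 hr

Final: 0.01549 hr


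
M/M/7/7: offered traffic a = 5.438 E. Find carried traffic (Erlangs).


B(7,5.438) = 0.148487 (Erlang-B)
Carried load = a(1 − B) = 5.438·(1 − 0.148487) = 5.438·0.851513 = 4.6305 E

Final: 4.6305 Erlangs


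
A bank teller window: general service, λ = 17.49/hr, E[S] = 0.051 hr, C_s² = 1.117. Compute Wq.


ρ = λ·E[S] = 17.49·0.051 = 0.8920
E[S²] = E[S]²(1+C_s²) = 0.051²·(1+1.117) = 0.005506
Wq = λ·E[S²]/(2(1−ρ)) = 17.49·0.005506/(2·0.1080) = 0.44582 hr

Final: 0.44582 hr


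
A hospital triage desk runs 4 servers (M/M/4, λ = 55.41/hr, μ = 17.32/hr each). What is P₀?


a = λ/μ = 55.41/17.32 = 3.1992; ρ = a/c = 0.7998
Σ_{k=0}^{3} a^k/k! (terms k=0..3) = 1.00000 + 3.19919 + 5.11741 + 5.45720 = 14.77380
Tail: a^4/(4!(1−ρ)) = 104.75169/(24·0.2002) = 21.80124
P₀ = 1/(14.77380 + 21.80124) = 1/36.57504 = 0.027341

Final: 0.027341


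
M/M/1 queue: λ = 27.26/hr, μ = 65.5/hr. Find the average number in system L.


ρ = λ/μ = 27.26/65.5 = 0.4162
L = ρ/(1−ρ) = 0.4162/(1 − 0.4162) = 0.4162/0.5838 = 0.7129

Final: 0.7129


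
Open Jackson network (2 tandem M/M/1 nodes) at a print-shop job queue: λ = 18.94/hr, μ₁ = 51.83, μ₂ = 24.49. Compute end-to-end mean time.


Each node sees arrival rate λ = 18.94/hr (tandem ⇒ throughput preserved).
W₁ = 1/(μ₁−λ) = 1/(51.83−18.94) = 0.03040 hr
W₂ = 1/(μ₂−λ) = 1/(24.49−18.94) = 0.18018 hr
W_total = W₁ + W₂ = 0.03040 + 0.18018 = 0.21058 hr

Final: 0.21058 hr


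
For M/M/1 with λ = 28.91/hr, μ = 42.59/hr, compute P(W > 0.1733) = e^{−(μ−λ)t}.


W ~ Exponential(μ−λ) for M/M/1.
μ − λ = 42.59 − 28.91 = 13.6800
P(W > t) = e^{−(μ−λ)t} = e^{−2.3707} = 0.093411

Final: 0.093411


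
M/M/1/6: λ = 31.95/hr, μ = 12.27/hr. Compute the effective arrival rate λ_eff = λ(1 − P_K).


ρ = 2.6039; P_K = (1−ρ)ρ^6/(1−ρ^7) = 0.616722
λ_eff = λ(1 − P_K) = 31.95·(1 − 0.616722) = 31.95·0.383278 = 12.2457 /hr

Final: 12.2457 /hr


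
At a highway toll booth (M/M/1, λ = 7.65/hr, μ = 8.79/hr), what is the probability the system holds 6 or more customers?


ρ = 7.65/8.79 = 0.8703
P(N ≥ n) = ρ^n = 0.8703^6 = 0.434546

Final: 0.434546


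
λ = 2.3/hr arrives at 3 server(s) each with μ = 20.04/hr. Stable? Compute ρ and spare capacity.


Total capacity cμ = 3·20.04 = 60.12/hr
ρ = λ/(cμ) = 2.3/60.12 = 0.03826
Stable ⇔ ρ < 1: YES
Spare capacity = cμ − λ = 60.12 − 2.3 = 57.82/hr

Final: ρ = 0.03826; stable; margin = 57.82/hr


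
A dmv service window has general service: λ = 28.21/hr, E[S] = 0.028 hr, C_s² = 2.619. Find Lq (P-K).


ρ = λ·E[S] = 28.21·0.028 = 0.7899
Lq = ρ²(1+C_s²)/(2(1−ρ)) = 0.6239·(1+2.619)/(2·0.2101)
= 0.6239·3.6190/0.4202 = 5.37296

Final: 5.37296


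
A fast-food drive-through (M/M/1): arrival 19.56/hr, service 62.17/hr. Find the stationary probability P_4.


ρ = 19.56/62.17 = 0.3146
P_n = (1−ρ)·ρ^n = (1 − 0.3146)·0.3146^4 = 0.6854·0.009798 = 0.006716

Final: 0.006716


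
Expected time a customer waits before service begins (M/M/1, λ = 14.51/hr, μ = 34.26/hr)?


ρ = 14.51/34.26 = 0.4235
Wq = ρ/(μ−λ) = 0.4235/(34.26 − 14.51) = 0.4235/19.75 = 0.02144 hr

Final: 0.02144 hr


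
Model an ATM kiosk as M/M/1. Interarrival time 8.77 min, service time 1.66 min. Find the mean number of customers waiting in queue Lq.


λ = 60/8.77 = 6.8415 /hr
μ = 60/1.66 = 36.1446 /hr
ρ = λ/μ = 6.8415/36.1446 = 0.1893
Lq = ρ²/(1−ρ) = 0.03583/0.8107 = 0.04419

Final: 0.04419


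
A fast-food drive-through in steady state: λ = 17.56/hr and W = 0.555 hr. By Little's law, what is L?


L = λW = 17.56·0.555 = 9.7458

Final: 9.7458


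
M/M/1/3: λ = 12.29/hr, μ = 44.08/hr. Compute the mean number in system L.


ρ = 12.29/44.08 = 0.2788
L = ρ[1 − (K+1)ρ^K + Kρ^(K+1)] / [(1−ρ)(1−ρ^(K+1))]
Numerator: 0.2788·(1 − 4·0.021674 + 3·0.006043) = 0.259694
Denominator: (0.7212)·(0.993957) = 0.716831
L = 0.259694/0.716831 = 0.3623

Final: 0.3623


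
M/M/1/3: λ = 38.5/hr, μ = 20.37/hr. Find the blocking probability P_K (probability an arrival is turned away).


ρ = λ/μ = 38.5/20.37 = 1.8900
P_K = (1−ρ)ρ^K/(1−ρ^(K+1)) = (-0.8900·6.751637)/(1 − 12.760826)
= -6.009189/-11.760826 = 0.510950

Final: 0.510950


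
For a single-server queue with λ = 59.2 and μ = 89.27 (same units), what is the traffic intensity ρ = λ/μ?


ρ = λ/μ = 59.2/89.27 = 0.6632

Final: 0.6632


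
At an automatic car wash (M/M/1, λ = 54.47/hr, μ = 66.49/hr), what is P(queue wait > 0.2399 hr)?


ρ = 54.47/66.49 = 0.8192
P(Wq > t) = ρ·e^{−(μ−λ)t} = 0.8192·e^{−2.8836}
= 0.8192·0.055933 = 0.045822

Final: 0.045822


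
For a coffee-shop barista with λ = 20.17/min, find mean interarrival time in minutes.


Mean interarrival time = 1/λ = 1/20.17 minute = 0.04958 minute
In minutes: 0.04958 × 1 = 0.04958 min

Final: 0.04958 min


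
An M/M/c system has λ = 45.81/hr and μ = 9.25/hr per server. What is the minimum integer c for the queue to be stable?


Stability requires cμ > λ ⇔ c > λ/μ.
λ/μ = 45.81/9.25 = 4.9524
Minimum integer c = ⌊4.9524⌋ + 1 = 5
Check: 5·9.25 = 46.25 > 45.81, while 4·9.25 = 37.00 ≤ 45.81

Final: 5 servers


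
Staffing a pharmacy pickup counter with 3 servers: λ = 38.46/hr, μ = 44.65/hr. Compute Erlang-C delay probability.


a = λ/μ = 0.8614; ρ = a/3 = 0.2871
P₀ = 0.419858 (from M/M/c formula)
C(c,a) = [a^c/(c!(1−ρ))]·P₀ = [0.63909/(6·0.7129)]·0.419858
= 0.14942·0.419858 = 0.062733

Final: 0.062733


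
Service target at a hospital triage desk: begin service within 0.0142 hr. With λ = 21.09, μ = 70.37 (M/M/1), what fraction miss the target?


ρ = 21.09/70.37 = 0.2997
P(Wq > t) = ρ·e^{−(μ−λ)t} = 0.2997·e^{−0.6998}
= 0.2997·0.496697 = 0.148861

Final: 0.148861


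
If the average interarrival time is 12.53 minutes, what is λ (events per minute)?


λ = 1/(interarrival time) in consistent units.
1 minute = 1 min, so λ = 1/12.53 = 0.07981 per minute

Final: 0.07981 /min


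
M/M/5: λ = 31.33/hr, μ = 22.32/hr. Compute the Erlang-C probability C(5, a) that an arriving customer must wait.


a = λ/μ = 1.4037; ρ = a/5 = 0.2807
P₀ = 0.245420 (from M/M/c formula)
C(c,a) = [a^c/(c!(1−ρ))]·P₀ = [5.44918/(120·0.7193)]·0.245420
= 0.06313·0.245420 = 0.015494

Final: 0.015494


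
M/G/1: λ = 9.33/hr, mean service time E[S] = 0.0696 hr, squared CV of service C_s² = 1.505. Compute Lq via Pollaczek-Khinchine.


ρ = λ·E[S] = 9.33·0.0696 = 0.6494
Lq = ρ²(1+C_s²)/(2(1−ρ)) = 0.4217·(1+1.505)/(2·0.3506)
= 0.4217·2.5050/0.7013 = 1.50629

Final: 1.50629


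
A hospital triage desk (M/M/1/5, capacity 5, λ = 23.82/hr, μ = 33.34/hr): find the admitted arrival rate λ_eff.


ρ = 0.7145; P_K = (1−ρ)ρ^5/(1−ρ^6) = 0.061310
λ_eff = λ(1 − P_K) = 23.82·(1 − 0.061310) = 23.82·0.938690 = 22.3596 /hr

Final: 22.3596 /hr


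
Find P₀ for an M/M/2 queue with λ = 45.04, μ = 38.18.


a = λ/μ = 45.04/38.18 = 1.1797; ρ = a/c = 0.5898
Σ_{k=0}^{1} a^k/k! (terms k=0..1) = 1.00000 + 1.17968 = 2.17968
Tail: a^2/(2!(1−ρ)) = 1.39163/(2·0.4102) = 1.69644
P₀ = 1/(2.17968 + 1.69644) = 1/3.87612 = 0.257990

Final: 0.257990


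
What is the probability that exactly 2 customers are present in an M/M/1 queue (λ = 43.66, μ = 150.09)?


ρ = 43.66/150.09 = 0.2909
P_n = (1−ρ)·ρ^n = (1 − 0.2909)·0.2909^2 = 0.7091·0.084618 = 0.060003

Final: 0.060003


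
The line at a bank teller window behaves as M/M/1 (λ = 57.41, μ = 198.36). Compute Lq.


ρ = 57.41/198.36 = 0.2894
Lq = ρ²/(1−ρ) = 0.08377/0.7106 = 0.1179

Final: 0.1179


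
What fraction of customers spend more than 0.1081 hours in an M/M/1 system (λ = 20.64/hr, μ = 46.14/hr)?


W ~ Exponential(μ−λ) for M/M/1.
μ − λ = 46.14 − 20.64 = 25.5000
P(W > t) = e^{−(μ−λ)t} = e^{−2.7565} = 0.063511

Final: 0.063511


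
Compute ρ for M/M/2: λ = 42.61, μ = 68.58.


ρ = λ/(cμ) = 42.61/(2·68.58) = 42.61/137.16 = 0.3107

Final: 0.3107


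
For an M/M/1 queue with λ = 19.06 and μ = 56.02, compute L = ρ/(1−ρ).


ρ = λ/μ = 19.06/56.02 = 0.3402
L = ρ/(1−ρ) = 0.3402/(1 − 0.3402) = 0.3402/0.6598 = 0.5157

Final: 0.5157


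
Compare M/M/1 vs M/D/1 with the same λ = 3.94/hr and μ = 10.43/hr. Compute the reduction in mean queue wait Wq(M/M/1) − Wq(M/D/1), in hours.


ρ = 3.94/10.43 = 0.3778
Wq(M/M/1) = ρ/(μ−λ) = 0.3778/6.49 = 0.05821 hr
Wq(M/D/1) = ρ/(2(μ−λ)) = 0.02910 hr
Savings = 0.05821 − 0.02910 = 0.02910 hr

Final: 0.02910 hr


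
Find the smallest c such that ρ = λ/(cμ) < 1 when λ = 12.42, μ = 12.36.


Stability requires cμ > λ ⇔ c > λ/μ.
λ/μ = 12.42/12.36 = 1.0049
Minimum integer c = ⌊1.0049⌋ + 1 = 2
Check: 2·12.36 = 24.72 > 12.42, while 1·12.36 = 12.36 ≤ 12.42

Final: 2 servers


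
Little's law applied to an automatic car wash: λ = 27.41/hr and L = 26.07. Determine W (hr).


W = L/λ = 26.07/27.41 = 0.9511 hr

Final: 0.9511 hr


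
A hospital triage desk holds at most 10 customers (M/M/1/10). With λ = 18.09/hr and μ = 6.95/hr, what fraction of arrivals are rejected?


ρ = λ/μ = 18.09/6.95 = 2.6029
P_K = (1−ρ)ρ^K/(1−ρ^(K+1)) = (-1.6029·14273.734774)/(1 − 37152.785908)
= -22879.051134/-37151.785908 = 0.615826

Final: 0.615826


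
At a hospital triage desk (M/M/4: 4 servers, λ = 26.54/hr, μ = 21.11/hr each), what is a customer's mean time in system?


a = 1.2572; ρ = 0.3143; P₀ = 0.283243
Lq = P₀·a^c·ρ/(c!(1−ρ)²) = 0.01971
Wq = Lq/λ = 0.01971/26.54 = 0.0007427 hr
W = Wq + 1/μ = 0.0007427 + 0.04737 = 0.04811 hr

Final: 0.04811 hr


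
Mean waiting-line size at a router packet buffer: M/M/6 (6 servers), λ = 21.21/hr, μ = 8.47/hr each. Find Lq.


a = λ/μ = 2.5041; ρ = a/6 = 0.4174
P₀ = 0.081279
Lq = P₀·a^c·ρ / (c!·(1−ρ)²) = 0.081279·246.57188·0.4174/(720·0.33947)
= 0.03422

Final: 0.03422


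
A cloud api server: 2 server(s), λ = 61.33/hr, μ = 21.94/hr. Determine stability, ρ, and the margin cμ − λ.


Total capacity cμ = 2·21.94 = 43.88/hr
ρ = λ/(cμ) = 61.33/43.88 = 1.3977
Stable ⇔ ρ < 1: NO
Spare capacity = cμ − λ = 43.88 − 61.33 = -17.45/hr

Final: ρ = 1.3977; unstable; margin = -17.45/hr


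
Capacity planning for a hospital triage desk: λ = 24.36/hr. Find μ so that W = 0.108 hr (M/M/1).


W = 1/(μ−λ) ⇒ μ − λ = 1/W = 1/0.108 = 9.2593
μ = λ + 1/W = 24.36 + 9.2593 = 33.6193 per hr

Final: 33.6193 /hr


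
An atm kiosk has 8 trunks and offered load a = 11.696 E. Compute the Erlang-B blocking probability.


B(c,a) = (a^c/c!) / Σ_{k=0}^{c} a^k/k!
a^8/8! = 8685.170598
Σ terms (k=0..8): 1.00000 + 11.69600 + 68.39821 + 266.66181 + 779.71914 + 1823.91902 + 3555.42614 + 5940.60916 + 8685.17060 = 21132.600087
B = 8685.170598/21132.600087 = 0.410984

Final: 0.410984


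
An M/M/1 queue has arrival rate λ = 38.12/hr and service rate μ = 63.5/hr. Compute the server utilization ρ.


ρ = λ/μ = 38.12/63.5 = 0.6003

Final: 0.6003


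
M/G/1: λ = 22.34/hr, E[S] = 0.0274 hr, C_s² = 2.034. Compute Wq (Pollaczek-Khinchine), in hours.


ρ = λ·E[S] = 22.34·0.0274 = 0.6121
E[S²] = E[S]²(1+C_s²) = 0.0274²·(1+2.034) = 0.002278
Wq = λ·E[S²]/(2(1−ρ)) = 22.34·0.002278/(2·0.3879) = 0.06559 hr

Final: 0.06559 hr


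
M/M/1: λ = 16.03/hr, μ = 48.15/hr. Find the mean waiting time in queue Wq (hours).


ρ = 16.03/48.15 = 0.3329
Wq = ρ/(μ−λ) = 0.3329/(48.15 − 16.03) = 0.3329/32.12 = 0.01036 hr

Final: 0.01036 hr


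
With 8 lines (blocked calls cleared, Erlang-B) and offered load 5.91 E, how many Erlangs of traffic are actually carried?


B(8,5.91) = 0.116903 (Erlang-B)
Carried load = a(1 − B) = 5.91·(1 − 0.116903) = 5.91·0.883097 = 5.2191 E

Final: 5.2191 Erlangs


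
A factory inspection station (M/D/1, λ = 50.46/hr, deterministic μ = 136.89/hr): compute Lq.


ρ = 50.46/136.89 = 0.3686
M/D/1: Lq = ρ²/(2(1−ρ)) = 0.1359/(2·0.6314) = 0.10760

Final: 0.10760


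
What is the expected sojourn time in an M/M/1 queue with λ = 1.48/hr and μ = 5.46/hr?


W = 1/(μ−λ) = 1/(5.46 − 1.48) = 1/3.98 = 0.2513 hr

Final: 0.2513 hr


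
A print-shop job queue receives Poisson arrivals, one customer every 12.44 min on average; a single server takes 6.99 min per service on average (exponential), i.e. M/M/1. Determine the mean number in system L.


λ = 60/12.44 = 4.8232 /hr
μ = 60/6.99 = 8.5837 /hr
ρ = λ/μ = 4.8232/8.5837 = 0.5619
L = ρ/(1−ρ) = 0.5619/0.4381 = 1.2826

Final: 1.2826


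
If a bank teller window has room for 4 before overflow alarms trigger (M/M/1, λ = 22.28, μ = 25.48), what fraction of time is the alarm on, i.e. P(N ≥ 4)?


ρ = 22.28/25.48 = 0.8744
P(N ≥ n) = ρ^n = 0.8744^4 = 0.584606

Final: 0.584606


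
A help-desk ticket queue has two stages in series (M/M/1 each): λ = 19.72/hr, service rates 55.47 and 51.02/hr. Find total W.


Each node sees arrival rate λ = 19.72/hr (tandem ⇒ throughput preserved).
W₁ = 1/(μ₁−λ) = 1/(55.47−19.72) = 0.02797 hr
W₂ = 1/(μ₂−λ) = 1/(51.02−19.72) = 0.03195 hr
W_total = W₁ + W₂ = 0.02797 + 0.03195 = 0.05992 hr

Final: 0.05992 hr


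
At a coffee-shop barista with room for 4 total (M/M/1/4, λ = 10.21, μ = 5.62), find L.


ρ = 10.21/5.62 = 1.8167
L = ρ[1 − (K+1)ρ^K + Kρ^(K+1)] / [(1−ρ)(1−ρ^(K+1))]
Numerator: 1.8167·(1 − 5·10.893256 + 4·19.790061) = 46.678893
Denominator: (-0.8167)·(-18.790061) = 15.346331
L = 46.678893/15.346331 = 3.0417

Final: 3.0417


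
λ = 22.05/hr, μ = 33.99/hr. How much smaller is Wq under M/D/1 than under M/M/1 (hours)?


ρ = 22.05/33.99 = 0.6487
Wq(M/M/1) = ρ/(μ−λ) = 0.6487/11.94 = 0.05433 hr
Wq(M/D/1) = ρ/(2(μ−λ)) = 0.02717 hr
Savings = 0.05433 − 0.02717 = 0.02717 hr

Final: 0.02717 hr


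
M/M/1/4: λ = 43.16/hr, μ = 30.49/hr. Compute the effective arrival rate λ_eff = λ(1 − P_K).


ρ = 1.4155; P_K = (1−ρ)ρ^4/(1−ρ^5) = 0.356237
λ_eff = λ(1 − P_K) = 43.16·(1 − 0.356237) = 43.16·0.643763 = 27.7848 /hr

Final: 27.7848 /hr


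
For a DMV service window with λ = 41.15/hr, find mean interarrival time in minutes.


Mean interarrival time = 1/λ = 1/41.15 hour = 0.02430 hour
In minutes: 0.02430 × 60 = 1.4581 min

Final: 1.4581 min


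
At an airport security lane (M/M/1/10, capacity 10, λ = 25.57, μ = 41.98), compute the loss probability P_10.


ρ = λ/μ = 25.57/41.98 = 0.6091
P_K = (1−ρ)ρ^K/(1−ρ^(K+1)) = (0.3909·0.007029)/(1 − 0.004281)
= 0.002748/0.995719 = 0.002759

Final: 0.002759


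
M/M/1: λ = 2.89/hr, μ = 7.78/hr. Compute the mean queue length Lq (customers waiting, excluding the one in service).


ρ = 2.89/7.78 = 0.3715
Lq = ρ²/(1−ρ) = 0.1380/0.6285 = 0.2195

Final: 0.2195


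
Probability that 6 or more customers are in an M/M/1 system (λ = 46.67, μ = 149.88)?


ρ = 46.67/149.88 = 0.3114
P(N ≥ n) = ρ^n = 0.3114^6 = 0.0009115

Final: 0.0009115


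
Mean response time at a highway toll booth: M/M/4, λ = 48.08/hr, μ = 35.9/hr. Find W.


a = 1.3393; ρ = 0.3348; P₀ = 0.260553
Lq = P₀·a^c·ρ/(c!(1−ρ)²) = 0.02643
Wq = Lq/λ = 0.02643/48.08 = 0.0005497 hr
W = Wq + 1/μ = 0.0005497 + 0.02786 = 0.02840 hr

Final: 0.02840 hr


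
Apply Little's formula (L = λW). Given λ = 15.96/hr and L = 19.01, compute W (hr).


W = L/λ = 19.01/15.96 = 1.1911 hr

Final: 1.1911 hr


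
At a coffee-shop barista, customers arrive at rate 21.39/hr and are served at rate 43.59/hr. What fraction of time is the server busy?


ρ = λ/μ = 21.39/43.59 = 0.4907

Final: 0.4907


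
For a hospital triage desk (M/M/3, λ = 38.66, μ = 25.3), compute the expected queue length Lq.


a = λ/μ = 1.5281; ρ = a/3 = 0.5094
P₀ = 0.203767
Lq = P₀·a^c·ρ / (c!·(1−ρ)²) = 0.203767·3.56799·0.5094/(6·0.24073)
= 0.25638

Final: 0.25638


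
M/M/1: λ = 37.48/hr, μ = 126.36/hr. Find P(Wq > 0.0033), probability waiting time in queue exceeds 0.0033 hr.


ρ = 37.48/126.36 = 0.2966
P(Wq > t) = ρ·e^{−(μ−λ)t} = 0.2966·e^{−0.2933}
= 0.2966·0.745795 = 0.221212

Final: 0.221212


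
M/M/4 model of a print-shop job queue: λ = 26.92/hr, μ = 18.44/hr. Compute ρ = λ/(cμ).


ρ = λ/(cμ) = 26.92/(4·18.44) = 26.92/73.76 = 0.3650

Final: 0.3650


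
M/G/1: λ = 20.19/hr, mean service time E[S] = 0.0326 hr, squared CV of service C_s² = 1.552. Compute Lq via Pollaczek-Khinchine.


ρ = λ·E[S] = 20.19·0.0326 = 0.6582
Lq = ρ²(1+C_s²)/(2(1−ρ)) = 0.4332·(1+1.552)/(2·0.3418)
= 0.4332·2.5520/0.6836 = 1.61726

Final: 1.61726


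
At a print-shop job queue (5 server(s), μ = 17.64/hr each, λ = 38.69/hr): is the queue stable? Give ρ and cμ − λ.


Total capacity cμ = 5·17.64 = 88.20/hr
ρ = λ/(cμ) = 38.69/88.20 = 0.4387
Stable ⇔ ρ < 1: YES
Spare capacity = cμ − λ = 88.20 − 38.69 = 49.51/hr

Final: ρ = 0.4387; stable; margin = 49.51/hr


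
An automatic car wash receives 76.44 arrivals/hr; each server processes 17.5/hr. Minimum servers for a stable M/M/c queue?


Stability requires cμ > λ ⇔ c > λ/μ.
λ/μ = 76.44/17.5 = 4.3680
Minimum integer c = ⌊4.3680⌋ + 1 = 5
Check: 5·17.5 = 87.50 > 76.44, while 4·17.5 = 70.00 ≤ 76.44

Final: 5 servers


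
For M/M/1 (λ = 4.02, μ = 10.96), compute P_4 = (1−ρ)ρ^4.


ρ = 4.02/10.96 = 0.3668
P_n = (1−ρ)·ρ^n = (1 − 0.3668)·0.3668^4 = 0.6332·0.018099 = 0.011461

Final: 0.011461


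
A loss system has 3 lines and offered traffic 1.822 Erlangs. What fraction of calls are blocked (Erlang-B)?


B(c,a) = (a^c/c!) / Σ_{k=0}^{c} a^k/k!
a^3/3! = 1.008077
Σ terms (k=0..3): 1.00000 + 1.82200 + 1.65984 + 1.00808 = 5.489919
B = 1.008077/5.489919 = 0.183623

Final: 0.183623


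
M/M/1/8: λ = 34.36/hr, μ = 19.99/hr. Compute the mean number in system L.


ρ = 34.36/19.99 = 1.7189
L = ρ[1 − (K+1)ρ^K + Kρ^(K+1)] / [(1−ρ)(1−ρ^(K+1))]
Numerator: 1.7189·(1 − 9·76.194371 + 8·130.967413) = 623.928726
Denominator: (-0.7189)·(-129.967413) = 93.428300
L = 623.928726/93.428300 = 6.6782

Final: 6.6782


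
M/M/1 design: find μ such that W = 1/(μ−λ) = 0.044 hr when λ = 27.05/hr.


W = 1/(μ−λ) ⇒ μ − λ = 1/W = 1/0.044 = 22.7273
μ = λ + 1/W = 27.05 + 22.7273 = 49.7773 per hr

Final: 49.7773 /hr


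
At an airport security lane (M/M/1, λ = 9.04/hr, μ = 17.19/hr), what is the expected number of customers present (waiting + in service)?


ρ = λ/μ = 9.04/17.19 = 0.5259
L = ρ/(1−ρ) = 0.5259/(1 − 0.5259) = 0.5259/0.4741 = 1.1092

Final: 1.1092


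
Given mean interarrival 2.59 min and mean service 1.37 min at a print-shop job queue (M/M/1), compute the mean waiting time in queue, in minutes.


λ = 60/2.59 = 23.1660 /hr
μ = 60/1.37 = 43.7956 /hr
ρ = λ/μ = 23.1660/43.7956 = 0.5290
Wq = ρ/(μ−λ) = 0.5290/(43.7956−23.1660) = 0.02564 hr
In minutes: 0.02564·60 = 1.538 min

Final: 1.538 min


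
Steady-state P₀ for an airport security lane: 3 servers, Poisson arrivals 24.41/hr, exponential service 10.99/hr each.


a = λ/μ = 24.41/10.99 = 2.2211; ρ = a/c = 0.7404
Σ_{k=0}^{2} a^k/k! (terms k=0..2) = 1.00000 + 2.22111 + 2.46667 = 5.68778
Tail: a^3/(3!(1−ρ)) = 10.95747/(6·0.2596) = 7.03403
P₀ = 1/(5.68778 + 7.03403) = 1/12.72180 = 0.078605

Final: 0.078605


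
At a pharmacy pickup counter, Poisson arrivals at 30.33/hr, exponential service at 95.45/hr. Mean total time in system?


W = 1/(μ−λ) = 1/(95.45 − 30.33) = 1/65.12 = 0.01536 hr

Final: 0.01536 hr


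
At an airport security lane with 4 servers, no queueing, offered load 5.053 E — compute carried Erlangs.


B(4,5.053) = 0.402507 (Erlang-B)
Carried load = a(1 − B) = 5.053·(1 − 0.402507) = 5.053·0.597493 = 3.0191 E

Final: 3.0191 Erlangs


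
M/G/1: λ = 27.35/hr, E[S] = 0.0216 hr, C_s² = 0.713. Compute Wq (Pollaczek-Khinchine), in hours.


ρ = λ·E[S] = 27.35·0.0216 = 0.5908
E[S²] = E[S]²(1+C_s²) = 0.0216²·(1+0.713) = 0.0007992
Wq = λ·E[S²]/(2(1−ρ)) = 27.35·0.0007992/(2·0.4092) = 0.02671 hr

Final: 0.02671 hr


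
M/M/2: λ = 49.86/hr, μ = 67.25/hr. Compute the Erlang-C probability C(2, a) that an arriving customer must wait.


a = λ/μ = 0.7414; ρ = a/2 = 0.3707
P₀ = 0.459102 (from M/M/c formula)
C(c,a) = [a^c/(c!(1−ρ))]·P₀ = [0.54969/(2·0.6293)]·0.459102
= 0.43675·0.459102 = 0.200514

Final: 0.200514


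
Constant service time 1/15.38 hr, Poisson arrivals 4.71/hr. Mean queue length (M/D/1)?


ρ = 4.71/15.38 = 0.3062
M/D/1: Lq = ρ²/(2(1−ρ)) = 0.09378/(2·0.6938) = 0.06759

Final: 0.06759


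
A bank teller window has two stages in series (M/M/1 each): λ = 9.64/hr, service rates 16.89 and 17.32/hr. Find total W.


Each node sees arrival rate λ = 9.64/hr (tandem ⇒ throughput preserved).
W₁ = 1/(μ₁−λ) = 1/(16.89−9.64) = 0.13793 hr
W₂ = 1/(μ₂−λ) = 1/(17.32−9.64) = 0.13021 hr
W_total = W₁ + W₂ = 0.13793 + 0.13021 = 0.26814 hr

Final: 0.26814 hr


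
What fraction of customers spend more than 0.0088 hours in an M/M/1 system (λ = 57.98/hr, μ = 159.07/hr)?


W ~ Exponential(μ−λ) for M/M/1.
μ − λ = 159.07 − 57.98 = 101.0900
P(W > t) = e^{−(μ−λ)t} = e^{−0.8896} = 0.410823

Final: 0.410823


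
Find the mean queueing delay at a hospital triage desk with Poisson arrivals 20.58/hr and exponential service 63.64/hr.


ρ = 20.58/63.64 = 0.3234
Wq = ρ/(μ−λ) = 0.3234/(63.64 − 20.58) = 0.3234/43.06 = 0.007510 hr

Final: 0.007510 hr


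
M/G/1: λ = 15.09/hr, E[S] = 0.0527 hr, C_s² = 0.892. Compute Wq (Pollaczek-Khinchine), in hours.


ρ = λ·E[S] = 15.09·0.0527 = 0.7952
E[S²] = E[S]²(1+C_s²) = 0.0527²·(1+0.892) = 0.005255
Wq = λ·E[S²]/(2(1−ρ)) = 15.09·0.005255/(2·0.2048) = 0.19363 hr

Final: 0.19363 hr


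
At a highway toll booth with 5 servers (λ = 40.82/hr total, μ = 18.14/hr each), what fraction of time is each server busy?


ρ = λ/(cμ) = 40.82/(5·18.14) = 40.82/90.70 = 0.4501

Final: 0.4501


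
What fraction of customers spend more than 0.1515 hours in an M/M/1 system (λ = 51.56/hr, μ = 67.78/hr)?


W ~ Exponential(μ−λ) for M/M/1.
μ − λ = 67.78 − 51.56 = 16.2200
P(W > t) = e^{−(μ−λ)t} = e^{−2.4573} = 0.085663

Final: 0.085663


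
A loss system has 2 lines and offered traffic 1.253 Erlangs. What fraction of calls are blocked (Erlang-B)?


B(c,a) = (a^c/c!) / Σ_{k=0}^{c} a^k/k!
a^2/2! = 0.785004
Σ terms (k=0..2): 1.00000 + 1.25300 + 0.78500 = 3.038004
B = 0.785004/3.038004 = 0.258395

Final: 0.258395


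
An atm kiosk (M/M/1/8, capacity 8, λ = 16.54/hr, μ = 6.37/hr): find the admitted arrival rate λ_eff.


ρ = 2.5965; P_K = (1−ρ)ρ^8/(1−ρ^9) = 0.614988
λ_eff = λ(1 − P_K) = 16.54·(1 − 0.614988) = 16.54·0.385012 = 6.3681 /hr

Final: 6.3681 /hr


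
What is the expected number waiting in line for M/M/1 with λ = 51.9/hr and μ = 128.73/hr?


ρ = 51.9/128.73 = 0.4032
Lq = ρ²/(1−ρ) = 0.1625/0.5968 = 0.2723

Final: 0.2723


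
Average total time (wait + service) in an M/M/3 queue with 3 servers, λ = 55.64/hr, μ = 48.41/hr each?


a = 1.1493; ρ = 0.3831; P₀ = 0.310554
Lq = P₀·a^c·ρ/(c!(1−ρ)²) = 0.07912
Wq = Lq/λ = 0.07912/55.64 = 0.001422 hr
W = Wq + 1/μ = 0.001422 + 0.02066 = 0.02208 hr

Final: 0.02208 hr


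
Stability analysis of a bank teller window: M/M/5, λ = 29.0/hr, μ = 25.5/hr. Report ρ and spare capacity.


Total capacity cμ = 5·25.5 = 127.50/hr
ρ = λ/(cμ) = 29.0/127.50 = 0.2275
Stable ⇔ ρ < 1: YES
Spare capacity = cμ − λ = 127.50 − 29.0 = 98.50/hr

Final: ρ = 0.2275; stable; margin = 98.50/hr


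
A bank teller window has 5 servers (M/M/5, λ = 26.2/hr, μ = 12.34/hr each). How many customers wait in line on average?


a = λ/μ = 2.1232; ρ = a/5 = 0.4246
P₀ = 0.118429
Lq = P₀·a^c·ρ / (c!·(1−ρ)²) = 0.118429·43.14502·0.4246/(120·0.33104)
= 0.05462

Final: 0.05462


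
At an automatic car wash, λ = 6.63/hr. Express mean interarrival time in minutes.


Mean interarrival time = 1/λ = 1/6.63 hour = 0.15083 hour
In minutes: 0.15083 × 60 = 9.0498 min

Final: 9.0498 min


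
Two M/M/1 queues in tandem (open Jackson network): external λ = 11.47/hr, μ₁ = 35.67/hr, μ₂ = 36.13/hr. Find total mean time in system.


Each node sees arrival rate λ = 11.47/hr (tandem ⇒ throughput preserved).
W₁ = 1/(μ₁−λ) = 1/(35.67−11.47) = 0.04132 hr
W₂ = 1/(μ₂−λ) = 1/(36.13−11.47) = 0.04055 hr
W_total = W₁ + W₂ = 0.04132 + 0.04055 = 0.08187 hr

Final: 0.08187 hr


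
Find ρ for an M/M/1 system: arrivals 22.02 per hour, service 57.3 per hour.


ρ = λ/μ = 22.02/57.3 = 0.3843

Final: 0.3843


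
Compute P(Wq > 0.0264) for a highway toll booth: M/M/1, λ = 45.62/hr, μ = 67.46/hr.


ρ = 45.62/67.46 = 0.6763
P(Wq > t) = ρ·e^{−(μ−λ)t} = 0.6763·e^{−0.5766}
= 0.6763·0.561819 = 0.379931

Final: 0.379931


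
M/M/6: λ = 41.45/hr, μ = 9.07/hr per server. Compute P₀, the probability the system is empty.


a = λ/μ = 41.45/9.07 = 4.5700; ρ = a/c = 0.7617
Σ_{k=0}^{5} a^k/k! (terms k=0..5) = 1.00000 + 4.57001 + 10.44250 + 15.90745 + 18.17430 + 16.61135 = 66.70561
Tail: a^6/(6!(1−ρ)) = 9109.68766/(720·0.2383) = 53.08717
P₀ = 1/(66.70561 + 53.08717) = 1/119.79278 = 0.008348

Final: 0.008348


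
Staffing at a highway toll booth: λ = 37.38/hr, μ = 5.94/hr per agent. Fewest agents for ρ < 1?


Stability requires cμ > λ ⇔ c > λ/μ.
λ/μ = 37.38/5.94 = 6.2929
Minimum integer c = ⌊6.2929⌋ + 1 = 7
Check: 7·5.94 = 41.58 > 37.38, while 6·5.94 = 35.64 ≤ 37.38

Final: 7 servers


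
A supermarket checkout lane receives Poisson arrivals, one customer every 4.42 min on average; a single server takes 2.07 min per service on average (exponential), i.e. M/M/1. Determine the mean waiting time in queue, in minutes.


λ = 60/4.42 = 13.5747 /hr
μ = 60/2.07 = 28.9855 /hr
ρ = λ/μ = 13.5747/28.9855 = 0.4683
Wq = ρ/(μ−λ) = 0.4683/(28.9855−13.5747) = 0.03039 hr
In minutes: 0.03039·60 = 1.823 min

Final: 1.823 min


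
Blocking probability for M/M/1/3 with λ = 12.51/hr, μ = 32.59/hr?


ρ = λ/μ = 12.51/32.59 = 0.3839
P_K = (1−ρ)ρ^K/(1−ρ^(K+1)) = (0.6161·0.056561)/(1 − 0.021712)
= 0.034850/0.978288 = 0.035623

Final: 0.035623


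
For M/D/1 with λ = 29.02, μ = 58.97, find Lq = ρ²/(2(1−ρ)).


ρ = 29.02/58.97 = 0.4921
M/D/1: Lq = ρ²/(2(1−ρ)) = 0.2422/(2·0.5079) = 0.23842

Final: 0.23842


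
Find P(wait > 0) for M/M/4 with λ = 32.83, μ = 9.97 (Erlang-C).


a = λ/μ = 3.2929; ρ = a/4 = 0.8232
P₀ = 0.023054 (from M/M/c formula)
C(c,a) = [a^c/(c!(1−ρ))]·P₀ = [117.57173/(24·0.1768)]·0.023054
= 27.71135·0.023054 = 0.638855

Final: 0.638855


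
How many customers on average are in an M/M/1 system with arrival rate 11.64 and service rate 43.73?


ρ = λ/μ = 11.64/43.73 = 0.2662
L = ρ/(1−ρ) = 0.2662/(1 − 0.2662) = 0.2662/0.7338 = 0.3627

Final: 0.3627


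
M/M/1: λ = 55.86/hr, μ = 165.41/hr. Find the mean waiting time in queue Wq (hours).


ρ = 55.86/165.41 = 0.3377
Wq = ρ/(μ−λ) = 0.3377/(165.41 − 55.86) = 0.3377/109.55 = 0.003083 hr

Final: 0.003083 hr


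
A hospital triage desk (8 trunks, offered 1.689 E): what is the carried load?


B(8,1.689) = 0.0003034 (Erlang-B)
Carried load = a(1 − B) = 1.689·(1 − 0.0003034) = 1.689·0.999697 = 1.6885 E

Final: 1.6885 Erlangs


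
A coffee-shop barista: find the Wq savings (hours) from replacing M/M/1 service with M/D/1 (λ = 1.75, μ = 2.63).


ρ = 1.75/2.63 = 0.6654
Wq(M/M/1) = ρ/(μ−λ) = 0.6654/0.8800 = 0.75614 hr
Wq(M/D/1) = ρ/(2(μ−λ)) = 0.37807 hr
Savings = 0.75614 − 0.37807 = 0.37807 hr

Final: 0.37807 hr


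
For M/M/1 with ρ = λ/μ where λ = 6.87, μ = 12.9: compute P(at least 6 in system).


ρ = 6.87/12.9 = 0.5326
P(N ≥ n) = ρ^n = 0.5326^6 = 0.022814

Final: 0.022814


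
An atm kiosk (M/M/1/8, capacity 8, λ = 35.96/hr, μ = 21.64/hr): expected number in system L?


ρ = 35.96/21.64 = 1.6617
L = ρ[1 − (K+1)ρ^K + Kρ^(K+1)] / [(1−ρ)(1−ρ^(K+1))]
Numerator: 1.6617·(1 − 9·58.143265 + 8·96.618845) = 416.533412
Denominator: (-0.6617)·(-95.618845) = 63.274577
L = 416.533412/63.274577 = 6.5830

Final: 6.5830


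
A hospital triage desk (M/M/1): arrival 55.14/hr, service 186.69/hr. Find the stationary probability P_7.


ρ = 55.14/186.69 = 0.2954
P_n = (1−ρ)·ρ^n = (1 − 0.2954)·0.2954^7 = 0.7046·0.0001961 = 0.0001382

Final: 0.0001382


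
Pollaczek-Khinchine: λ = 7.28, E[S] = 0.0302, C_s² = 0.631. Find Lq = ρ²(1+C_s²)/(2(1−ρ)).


ρ = λ·E[S] = 7.28·0.0302 = 0.2199
Lq = ρ²(1+C_s²)/(2(1−ρ)) = 0.04834·(1+0.631)/(2·0.7801)
= 0.04834·1.6310/1.5603 = 0.05053

Final: 0.05053


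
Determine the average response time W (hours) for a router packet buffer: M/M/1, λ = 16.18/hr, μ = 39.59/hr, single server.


W = 1/(μ−λ) = 1/(39.59 − 16.18) = 1/23.41 = 0.04272 hr

Final: 0.04272 hr


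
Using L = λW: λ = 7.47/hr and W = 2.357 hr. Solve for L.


L = λW = 7.47·2.357 = 17.6068

Final: 17.6068


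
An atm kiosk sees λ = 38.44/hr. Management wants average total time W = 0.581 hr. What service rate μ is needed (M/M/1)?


W = 1/(μ−λ) ⇒ μ − λ = 1/W = 1/0.581 = 1.7212
μ = λ + 1/W = 38.44 + 1.7212 = 40.1612 per hr

Final: 40.1612 /hr


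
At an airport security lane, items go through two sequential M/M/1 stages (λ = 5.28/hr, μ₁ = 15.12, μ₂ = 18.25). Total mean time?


Each node sees arrival rate λ = 5.28/hr (tandem ⇒ throughput preserved).
W₁ = 1/(μ₁−λ) = 1/(15.12−5.28) = 0.10163 hr
W₂ = 1/(μ₂−λ) = 1/(18.25−5.28) = 0.07710 hr
W_total = W₁ + W₂ = 0.10163 + 0.07710 = 0.17873 hr

Final: 0.17873 hr


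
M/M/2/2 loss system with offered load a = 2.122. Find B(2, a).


B(c,a) = (a^c/c!) / Σ_{k=0}^{c} a^k/k!
a^2/2! = 2.251442
Σ terms (k=0..2): 1.00000 + 2.12200 + 2.25144 = 5.373442
B = 2.251442/5.373442 = 0.418994

Final: 0.418994


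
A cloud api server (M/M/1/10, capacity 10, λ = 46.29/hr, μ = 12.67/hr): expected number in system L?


ρ = 46.29/12.67 = 3.6535
L = ρ[1 − (K+1)ρ^K + Kρ^(K+1)] / [(1−ρ)(1−ρ^(K+1))]
Numerator: 3.6535·(1 − 11·423746.046187 + 10·1548161.363694) = 39532493.471653
Denominator: (-2.6535)·(-1548160.363694) = 4108062.464671
L = 39532493.471653/4108062.464671 = 9.6231

Final: 9.6231


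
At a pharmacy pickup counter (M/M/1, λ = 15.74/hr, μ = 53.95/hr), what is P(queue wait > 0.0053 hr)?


ρ = 15.74/53.95 = 0.2918
P(Wq > t) = ρ·e^{−(μ−λ)t} = 0.2918·e^{−0.2025}
= 0.2918·0.816676 = 0.238267

Final: 0.238267


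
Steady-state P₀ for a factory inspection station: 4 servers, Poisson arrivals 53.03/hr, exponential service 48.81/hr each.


a = λ/μ = 53.03/48.81 = 1.0865; ρ = a/c = 0.2716
Σ_{k=0}^{3} a^k/k! (terms k=0..3) = 1.00000 + 1.08646 + 0.59020 + 0.21374 = 2.89039
Tail: a^4/(4!(1−ρ)) = 1.39332/(24·0.7284) = 0.07970
P₀ = 1/(2.89039 + 0.07970) = 1/2.97010 = 0.336689

Final: 0.336689


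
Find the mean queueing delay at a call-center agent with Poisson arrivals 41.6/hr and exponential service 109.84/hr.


ρ = 41.6/109.84 = 0.3787
Wq = ρ/(μ−λ) = 0.3787/(109.84 − 41.6) = 0.3787/68.24 = 0.005550 hr

Final: 0.005550 hr


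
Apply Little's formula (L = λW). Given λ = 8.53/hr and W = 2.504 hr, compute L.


L = λW = 8.53·2.504 = 21.3591

Final: 21.3591


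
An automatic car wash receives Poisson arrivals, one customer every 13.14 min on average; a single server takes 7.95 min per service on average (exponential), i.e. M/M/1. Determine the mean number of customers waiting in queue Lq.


λ = 60/13.14 = 4.5662 /hr
μ = 60/7.95 = 7.5472 /hr
ρ = λ/μ = 4.5662/7.5472 = 0.6050
Lq = ρ²/(1−ρ) = 0.3661/0.3950 = 0.9268

Final: 0.9268


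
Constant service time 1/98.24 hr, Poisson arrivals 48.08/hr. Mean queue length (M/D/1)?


ρ = 48.08/98.24 = 0.4894
M/D/1: Lq = ρ²/(2(1−ρ)) = 0.2395/(2·0.5106) = 0.23456

Final: 0.23456


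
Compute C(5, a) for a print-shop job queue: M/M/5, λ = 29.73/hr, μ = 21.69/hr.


a = λ/μ = 1.3707; ρ = a/5 = 0.2741
P₀ = 0.253687 (from M/M/c formula)
C(c,a) = [a^c/(c!(1−ρ))]·P₀ = [4.83812/(120·0.7259)]·0.253687
= 0.05554·0.253687 = 0.014091

Final: 0.014091


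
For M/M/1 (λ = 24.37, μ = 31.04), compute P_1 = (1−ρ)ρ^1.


ρ = 24.37/31.04 = 0.7851
P_n = (1−ρ)·ρ^n = (1 − 0.7851)·0.7851^1 = 0.2149·0.785116 = 0.168709

Final: 0.168709


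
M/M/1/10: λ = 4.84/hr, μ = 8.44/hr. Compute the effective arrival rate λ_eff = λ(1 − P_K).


ρ = 0.5735; P_K = (1−ρ)ρ^10/(1−ρ^11) = 0.001644
λ_eff = λ(1 − P_K) = 4.84·(1 − 0.001644) = 4.84·0.998356 = 4.8320 /hr

Final: 4.8320 /hr


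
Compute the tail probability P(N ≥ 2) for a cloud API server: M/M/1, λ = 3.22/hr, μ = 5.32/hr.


ρ = 3.22/5.32 = 0.6053
P(N ≥ n) = ρ^n = 0.6053^2 = 0.366343

Final: 0.366343


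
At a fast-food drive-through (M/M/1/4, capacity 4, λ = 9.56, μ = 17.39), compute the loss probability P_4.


ρ = λ/μ = 9.56/17.39 = 0.5497
P_K = (1−ρ)ρ^K/(1−ρ^(K+1)) = (0.4503·0.091334)/(1 − 0.050210)
= 0.041124/0.949790 = 0.043298

Final: 0.043298


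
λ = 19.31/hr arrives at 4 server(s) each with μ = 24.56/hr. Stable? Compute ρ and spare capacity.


Total capacity cμ = 4·24.56 = 98.24/hr
ρ = λ/(cμ) = 19.31/98.24 = 0.1966
Stable ⇔ ρ < 1: YES
Spare capacity = cμ − λ = 98.24 − 19.31 = 78.93/hr

Final: ρ = 0.1966; stable; margin = 78.93/hr


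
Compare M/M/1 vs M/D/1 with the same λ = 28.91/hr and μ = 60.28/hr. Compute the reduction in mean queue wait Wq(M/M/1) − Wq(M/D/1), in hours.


ρ = 28.91/60.28 = 0.4796
Wq(M/M/1) = ρ/(μ−λ) = 0.4796/31.37 = 0.01529 hr
Wq(M/D/1) = ρ/(2(μ−λ)) = 0.007644 hr
Savings = 0.01529 − 0.007644 = 0.007644 hr

Final: 0.007644 hr


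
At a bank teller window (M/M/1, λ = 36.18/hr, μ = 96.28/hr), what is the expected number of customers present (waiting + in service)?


ρ = λ/μ = 36.18/96.28 = 0.3758
L = ρ/(1−ρ) = 0.3758/(1 − 0.3758) = 0.3758/0.6242 = 0.6020

Final: 0.6020


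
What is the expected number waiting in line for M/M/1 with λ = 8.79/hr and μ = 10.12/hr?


ρ = 8.79/10.12 = 0.8686
Lq = ρ²/(1−ρ) = 0.7544/0.1314 = 5.7404

Final: 5.7404


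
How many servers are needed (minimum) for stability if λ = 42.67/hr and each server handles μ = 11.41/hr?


Stability requires cμ > λ ⇔ c > λ/μ.
λ/μ = 42.67/11.41 = 3.7397
Minimum integer c = ⌊3.7397⌋ + 1 = 4
Check: 4·11.41 = 45.64 > 42.67, while 3·11.41 = 34.23 ≤ 42.67

Final: 4 servers


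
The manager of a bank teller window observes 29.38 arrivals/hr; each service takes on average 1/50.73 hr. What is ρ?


ρ = λ/μ = 29.38/50.73 = 0.5791

Final: 0.5791


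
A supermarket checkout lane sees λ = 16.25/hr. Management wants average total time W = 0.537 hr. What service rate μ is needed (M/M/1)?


W = 1/(μ−λ) ⇒ μ − λ = 1/W = 1/0.537 = 1.8622
μ = λ + 1/W = 16.25 + 1.8622 = 18.1122 per hr

Final: 18.1122 /hr


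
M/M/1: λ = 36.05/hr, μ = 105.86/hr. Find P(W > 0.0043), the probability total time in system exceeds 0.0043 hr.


W ~ Exponential(μ−λ) for M/M/1.
μ − λ = 105.86 − 36.05 = 69.8100
P(W > t) = e^{−(μ−λ)t} = e^{−0.3002} = 0.740683

Final: 0.740683


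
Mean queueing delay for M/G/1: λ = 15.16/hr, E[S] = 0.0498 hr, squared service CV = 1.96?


ρ = λ·E[S] = 15.16·0.0498 = 0.7550
E[S²] = E[S]²(1+C_s²) = 0.0498²·(1+1.96) = 0.007341
Wq = λ·E[S²]/(2(1−ρ)) = 15.16·0.007341/(2·0.2450) = 0.22709 hr

Final: 0.22709 hr


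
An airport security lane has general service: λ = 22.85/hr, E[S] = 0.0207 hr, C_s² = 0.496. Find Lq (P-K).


ρ = λ·E[S] = 22.85·0.0207 = 0.4730
Lq = ρ²(1+C_s²)/(2(1−ρ)) = 0.2237·(1+0.496)/(2·0.5270)
= 0.2237·1.4960/1.0540 = 0.31754

Final: 0.31754


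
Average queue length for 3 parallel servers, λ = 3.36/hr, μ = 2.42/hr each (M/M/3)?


a = λ/μ = 1.3884; ρ = a/3 = 0.4628
P₀ = 0.239080
Lq = P₀·a^c·ρ / (c!·(1−ρ)²) = 0.239080·2.67653·0.4628/(6·0.28857)
= 0.17104

Final: 0.17104


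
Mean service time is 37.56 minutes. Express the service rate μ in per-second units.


μ = 1/(service time) in consistent units.
1 second = 0.0166667 min, so μ = 0.0166667/37.56 = 0.0004437 per second

Final: 0.0004437 /sec


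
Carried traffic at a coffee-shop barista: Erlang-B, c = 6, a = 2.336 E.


B(6,2.336) = 0.022050 (Erlang-B)
Carried load = a(1 − B) = 2.336·(1 − 0.022050) = 2.336·0.977950 = 2.2845 E

Final: 2.2845 Erlangs


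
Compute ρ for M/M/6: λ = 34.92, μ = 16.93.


ρ = λ/(cμ) = 34.92/(6·16.93) = 34.92/101.58 = 0.3438

Final: 0.3438


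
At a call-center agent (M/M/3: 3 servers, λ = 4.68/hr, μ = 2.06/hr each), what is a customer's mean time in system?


a = 2.2718; ρ = 0.7573; P₀ = 0.071921
Lq = P₀·a^c·ρ/(c!(1−ρ)²) = 1.80673
Wq = Lq/λ = 1.80673/4.68 = 0.38605 hr
W = Wq + 1/μ = 0.38605 + 0.48544 = 0.87149 hr

Final: 0.87149 hr


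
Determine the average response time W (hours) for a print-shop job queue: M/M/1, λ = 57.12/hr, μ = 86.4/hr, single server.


W = 1/(μ−λ) = 1/(86.4 − 57.12) = 1/29.28 = 0.03415 hr

Final: 0.03415 hr


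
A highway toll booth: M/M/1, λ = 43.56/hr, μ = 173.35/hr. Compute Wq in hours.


ρ = 43.56/173.35 = 0.2513
Wq = ρ/(μ−λ) = 0.2513/(173.35 − 43.56) = 0.2513/129.79 = 0.001936 hr

Final: 0.001936 hr


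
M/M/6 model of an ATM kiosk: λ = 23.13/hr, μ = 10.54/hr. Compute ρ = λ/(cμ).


ρ = λ/(cμ) = 23.13/(6·10.54) = 23.13/63.24 = 0.3657

Final: 0.3657


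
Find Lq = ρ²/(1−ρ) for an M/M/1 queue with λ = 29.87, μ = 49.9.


ρ = 29.87/49.9 = 0.5986
Lq = ρ²/(1−ρ) = 0.3583/0.4014 = 0.8927

Final: 0.8927


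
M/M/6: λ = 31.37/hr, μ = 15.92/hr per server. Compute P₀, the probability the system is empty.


a = λ/μ = 31.37/15.92 = 1.9705; ρ = a/c = 0.3284
Σ_{k=0}^{5} a^k/k! (terms k=0..5) = 1.00000 + 1.97048 + 1.94139 + 1.27516 + 0.62817 + 0.24756 = 7.06275
Tail: a^6/(6!(1−ρ)) = 58.53677/(720·0.6716) = 0.12106
P₀ = 1/(7.06275 + 0.12106) = 1/7.18381 = 0.139202

Final: 0.139202
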